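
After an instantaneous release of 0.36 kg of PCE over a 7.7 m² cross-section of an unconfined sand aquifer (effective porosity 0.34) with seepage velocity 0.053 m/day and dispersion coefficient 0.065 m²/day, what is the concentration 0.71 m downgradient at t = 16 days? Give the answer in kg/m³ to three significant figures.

0.0379 kg/m³

For an instantaneous plane source, C(x,t) = M/(n_e·A·√(4πDt)) · exp(−(x−vt)²/(4Dt)), with n_e·A the pore (flow) area.
Plume center vt = 0.053 × 16 = 0.848 m, so the well at 0.71 m is 0.138 m upgradient of the peak.
√(4πDt) = 3.615 m, giving peak height M/(n_e·A·√(4πDt)) = 0.36/(0.34 × 7.7 × 3.615) = 0.03804 kg/m³.
(x−vt)²/(4Dt) = (-0.138)²/(4 × 0.065 × 16) = 0.004578; exp(−0.004578) = 0.9954.
C = 0.03804 × 0.9954 = 0.0379 kg/m³.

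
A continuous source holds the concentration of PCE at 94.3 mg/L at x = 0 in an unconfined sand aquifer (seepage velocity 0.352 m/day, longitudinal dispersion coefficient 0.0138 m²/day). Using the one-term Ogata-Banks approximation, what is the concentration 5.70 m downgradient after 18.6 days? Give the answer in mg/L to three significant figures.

For a continuous step input, C/C₀ ≈ ½·erfc((x−vt)/(2√(Dt))).
vt = 0.352 × 18.6 = 6.5472 m and 2√(Dt) = 2√(0.0138 × 18.6) = 1.013 m.
Argument (x−vt)/(2√(Dt)) = (5.70 − 6.5472)/1.013 = -0.8363; ½·erfc(-0.8363) = 0.8815.
C = 94.3 × 0.8815 = 83.1 mg/L.

83.1 mg/L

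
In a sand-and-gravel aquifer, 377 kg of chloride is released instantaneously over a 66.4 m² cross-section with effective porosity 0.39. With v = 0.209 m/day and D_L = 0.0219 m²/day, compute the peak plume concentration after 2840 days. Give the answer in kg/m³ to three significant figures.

0.521 kg/m³

The peak of an instantaneous 1D plume sits at x = vt; there the Gaussian factor is 1 and C_max = M/(n_e·A·√(4πDt)), where n_e·A is the pore area the mass is dissolved in.
√(4πDt) = √(4π × 0.0219 × 2840) = 27.96 m, so C_max = 377/(0.39 × 66.4 × 27.96) = 0.521 kg/m³.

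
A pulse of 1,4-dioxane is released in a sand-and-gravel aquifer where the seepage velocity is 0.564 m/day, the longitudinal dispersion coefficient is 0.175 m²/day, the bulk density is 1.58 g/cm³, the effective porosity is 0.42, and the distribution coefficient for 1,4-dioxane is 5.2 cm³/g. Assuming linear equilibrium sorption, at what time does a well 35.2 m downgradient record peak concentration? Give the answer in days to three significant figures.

Retardation factor R = 1 + ρ_b·K_d/n = 1 + 1.58 × 5.2/0.42 = 20.56.
Sorption retards both mechanisms: v_R = v/R = 0.02743 m/day, D_R = D/R = 0.008512 m²/day.
Peak time from v_R²t² + 2D_R t − x² = 0: t = (√(D_R² + v_R²x²) − D_R)/v_R².
√(D_R² + v_R²x²) = √(0.008512² + 0.02743² × 35.2²) = 0.9656; v_R² = 0.0007524.
t = (0.9656 − 0.008512)/0.0007524 = 1270 days.

1270 days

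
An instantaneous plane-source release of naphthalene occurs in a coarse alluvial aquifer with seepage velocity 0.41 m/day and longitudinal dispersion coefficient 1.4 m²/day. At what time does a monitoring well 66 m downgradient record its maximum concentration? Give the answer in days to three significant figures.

For the 1D instantaneous-source solution, setting ∂C/∂t = 0 at fixed x gives v²t² + 2Dt − x² = 0, so t = (√(D² + v²x²) − D)/v².
√(D² + v²x²) = √(1.4² + 0.41² × 66²) = 27.10; v² = 0.1681.
t = (27.10 − 1.4)/0.1681 = 153 days (vs. the pure-advection estimate x/v = 161 d).

153 days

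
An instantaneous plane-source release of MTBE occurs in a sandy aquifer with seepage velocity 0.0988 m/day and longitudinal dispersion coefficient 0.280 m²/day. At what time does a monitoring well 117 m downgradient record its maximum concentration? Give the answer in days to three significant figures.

1160 days

For the 1D instantaneous-source solution, setting ∂C/∂t = 0 at fixed x gives v²t² + 2Dt − x² = 0, so t = (√(D² + v²x²) − D)/v².
√(D² + v²x²) = √(0.280² + 0.0988² × 117²) = 11.56; v² = 0.00976144.
t = (11.56 − 0.280)/0.00976144 = 1160 days (vs. the pure-advection estimate x/v = 1180 d).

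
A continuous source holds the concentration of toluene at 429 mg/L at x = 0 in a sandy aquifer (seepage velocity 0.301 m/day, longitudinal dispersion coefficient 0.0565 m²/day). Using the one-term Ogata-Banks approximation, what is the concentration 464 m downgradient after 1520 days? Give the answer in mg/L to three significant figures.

For a continuous step input, C/C₀ ≈ ½·erfc((x−vt)/(2√(Dt))).
vt = 0.301 × 1520 = 457.52 m and 2√(Dt) = 2√(0.0565 × 1520) = 18.53 m.
Argument (x−vt)/(2√(Dt)) = (464 − 457.52)/18.53 = 0.3497; ½·erfc(0.3497) = 0.3105.
C = 429 × 0.3105 = 133 mg/L.

133 mg/L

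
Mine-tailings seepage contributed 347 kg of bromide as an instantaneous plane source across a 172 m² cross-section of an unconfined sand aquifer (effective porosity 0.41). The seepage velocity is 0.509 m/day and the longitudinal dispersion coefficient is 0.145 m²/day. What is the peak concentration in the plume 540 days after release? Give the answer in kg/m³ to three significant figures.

The peak of an instantaneous 1D plume sits at x = vt; there the Gaussian factor is 1 and C_max = M/(n_e·A·√(4πDt)), where n_e·A is the pore area the mass is dissolved in.
√(4πDt) = √(4π × 0.145 × 540) = 31.37 m, so C_max = 347/(0.41 × 172 × 31.37) = 0.157 kg/m³.

0.157 kg/m³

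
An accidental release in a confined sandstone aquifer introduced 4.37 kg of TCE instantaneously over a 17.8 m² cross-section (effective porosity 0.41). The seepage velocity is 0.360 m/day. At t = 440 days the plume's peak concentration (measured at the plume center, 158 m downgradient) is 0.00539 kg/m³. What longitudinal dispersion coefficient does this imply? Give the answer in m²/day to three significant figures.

2.23 m²/day

At the plume center C_max = M/(n_e·A·√(4πDt)), so D = M²/(4πt·(n_e·A·C_max)²).
n_e·A·C_max = 0.41 × 17.8 × 0.00539 = 0.03934 kg/m.
D = 4.37²/(4π × 440 × 0.03934²) = 2.23 m²/day.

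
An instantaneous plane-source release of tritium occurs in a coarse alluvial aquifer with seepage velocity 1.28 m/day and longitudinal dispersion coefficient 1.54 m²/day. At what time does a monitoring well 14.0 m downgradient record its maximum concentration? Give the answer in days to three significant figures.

For the 1D instantaneous-source solution, setting ∂C/∂t = 0 at fixed x gives v²t² + 2Dt − x² = 0, so t = (√(D² + v²x²) − D)/v².
√(D² + v²x²) = √(1.54² + 1.28² × 14.0²) = 17.99; v² = 1.6384.
t = (17.99 − 1.54)/1.6384 = 10.0 days (vs. the pure-advection estimate x/v = 10.9 d).

10.0 days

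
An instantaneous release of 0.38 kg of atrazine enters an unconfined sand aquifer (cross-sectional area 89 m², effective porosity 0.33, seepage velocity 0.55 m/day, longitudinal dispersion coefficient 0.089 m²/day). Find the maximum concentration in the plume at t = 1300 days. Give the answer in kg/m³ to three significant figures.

The peak of an instantaneous 1D plume sits at x = vt; there the Gaussian factor is 1 and C_max = M/(n_e·A·√(4πDt)), where n_e·A is the pore area the mass is dissolved in.
√(4πDt) = √(4π × 0.089 × 1300) = 38.13 m, so C_max = 0.38/(0.33 × 89 × 38.13) = 0.000339 kg/m³.

0.000339 kg/m³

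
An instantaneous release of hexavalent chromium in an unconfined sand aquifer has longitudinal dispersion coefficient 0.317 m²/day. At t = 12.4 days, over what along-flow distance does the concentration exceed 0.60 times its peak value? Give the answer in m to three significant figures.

5.67 m

The plume is Gaussian with σ = √(2Dt) = √(2 × 0.317 × 12.4) = 2.804 m.
C/C_peak = exp(−Δx²/(2σ²)) = 0.60 ⇒ Δx = σ·√(−2 ln 0.60) = 2.804 × 1.011 = 2.835 m.
Width = 2Δx = 5.67 m.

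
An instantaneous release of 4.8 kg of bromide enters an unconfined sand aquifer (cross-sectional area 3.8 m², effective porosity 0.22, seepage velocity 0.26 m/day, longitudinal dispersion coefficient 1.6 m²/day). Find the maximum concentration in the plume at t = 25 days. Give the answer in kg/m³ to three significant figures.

The peak of an instantaneous 1D plume sits at x = vt; there the Gaussian factor is 1 and C_max = M/(n_e·A·√(4πDt)), where n_e·A is the pore area the mass is dissolved in.
√(4πDt) = √(4π × 1.6 × 25) = 22.42 m, so C_max = 4.8/(0.22 × 3.8 × 22.42) = 0.256 kg/m³.

0.256 kg/m³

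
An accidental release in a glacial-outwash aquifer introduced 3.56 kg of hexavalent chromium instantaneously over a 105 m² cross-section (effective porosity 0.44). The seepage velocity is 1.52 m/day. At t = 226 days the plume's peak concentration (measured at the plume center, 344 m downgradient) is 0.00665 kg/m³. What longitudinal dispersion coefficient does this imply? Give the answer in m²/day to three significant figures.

At the plume center C_max = M/(n_e·A·√(4πDt)), so D = M²/(4πt·(n_e·A·C_max)²).
n_e·A·C_max = 0.44 × 105 × 0.00665 = 0.3072 kg/m.
D = 3.56²/(4π × 226 × 0.3072²) = 0.0473 m²/day.

0.0473 m²/day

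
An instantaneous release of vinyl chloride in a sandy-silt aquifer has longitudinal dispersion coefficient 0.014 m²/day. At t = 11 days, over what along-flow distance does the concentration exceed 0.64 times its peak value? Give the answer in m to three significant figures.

The plume is Gaussian with σ = √(2Dt) = √(2 × 0.014 × 11) = 0.5550 m.
C/C_peak = exp(−Δx²/(2σ²)) = 0.64 ⇒ Δx = σ·√(−2 ln 0.64) = 0.5550 × 0.9448 = 0.5244 m.
Width = 2Δx = 1.05 m.

1.05 m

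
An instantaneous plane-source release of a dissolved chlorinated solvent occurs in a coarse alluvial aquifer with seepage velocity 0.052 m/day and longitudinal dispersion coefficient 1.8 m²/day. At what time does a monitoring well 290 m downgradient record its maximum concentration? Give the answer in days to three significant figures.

For the 1D instantaneous-source solution, setting ∂C/∂t = 0 at fixed x gives v²t² + 2Dt − x² = 0, so t = (√(D² + v²x²) − D)/v².
√(D² + v²x²) = √(1.8² + 0.052² × 290²) = 15.19; v² = 0.002704.
t = (15.19 − 1.8)/0.002704 = 4950 days (vs. the pure-advection estimate x/v = 5580 d).

4950 days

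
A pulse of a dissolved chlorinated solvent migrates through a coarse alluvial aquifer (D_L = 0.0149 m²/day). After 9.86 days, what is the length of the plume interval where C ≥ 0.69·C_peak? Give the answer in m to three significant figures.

0.934 m

The plume is Gaussian with σ = √(2Dt) = √(2 × 0.0149 × 9.86) = 0.5421 m.
C/C_peak = exp(−Δx²/(2σ²)) = 0.69 ⇒ Δx = σ·√(−2 ln 0.69) = 0.5421 × 0.8615 = 0.4670 m.
Width = 2Δx = 0.934 m.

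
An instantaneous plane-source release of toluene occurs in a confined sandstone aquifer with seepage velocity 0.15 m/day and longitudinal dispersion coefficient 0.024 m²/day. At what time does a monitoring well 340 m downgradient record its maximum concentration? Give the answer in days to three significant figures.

2270 days

For the 1D instantaneous-source solution, setting ∂C/∂t = 0 at fixed x gives v²t² + 2Dt − x² = 0, so t = (√(D² + v²x²) − D)/v².
√(D² + v²x²) = √(0.024² + 0.15² × 340²) = 51.00; v² = 0.0225.
t = (51.00 − 0.024)/0.0225 = 2270 days (vs. the pure-advection estimate x/v = 2270 d).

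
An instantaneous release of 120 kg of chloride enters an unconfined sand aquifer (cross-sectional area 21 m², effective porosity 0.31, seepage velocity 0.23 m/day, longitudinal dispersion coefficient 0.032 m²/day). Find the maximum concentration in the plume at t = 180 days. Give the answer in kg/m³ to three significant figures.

2.17 kg/m³

The peak of an instantaneous 1D plume sits at x = vt; there the Gaussian factor is 1 and C_max = M/(n_e·A·√(4πDt)), where n_e·A is the pore area the mass is dissolved in.
√(4πDt) = √(4π × 0.032 × 180) = 8.508 m, so C_max = 120/(0.31 × 21 × 8.508) = 2.17 kg/m³.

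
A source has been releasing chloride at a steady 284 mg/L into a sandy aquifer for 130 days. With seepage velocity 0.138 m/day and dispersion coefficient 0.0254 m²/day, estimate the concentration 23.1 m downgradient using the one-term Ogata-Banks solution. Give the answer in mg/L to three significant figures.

For a continuous step input, C/C₀ ≈ ½·erfc((x−vt)/(2√(Dt))).
vt = 0.138 × 130 = 17.94 m and 2√(Dt) = 2√(0.0254 × 130) = 3.634 m.
Argument (x−vt)/(2√(Dt)) = (23.1 − 17.94)/3.634 = 1.420; ½·erfc(1.420) = 0.02231.
C = 284 × 0.02231 = 6.34 mg/L.

6.34 mg/L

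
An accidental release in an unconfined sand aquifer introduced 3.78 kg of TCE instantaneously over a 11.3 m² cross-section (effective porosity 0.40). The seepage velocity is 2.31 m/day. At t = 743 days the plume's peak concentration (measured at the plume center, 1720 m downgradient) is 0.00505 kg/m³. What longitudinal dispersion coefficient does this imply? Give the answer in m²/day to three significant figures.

At the plume center C_max = M/(n_e·A·√(4πDt)), so D = M²/(4πt·(n_e·A·C_max)²).
n_e·A·C_max = 0.40 × 11.3 × 0.00505 = 0.02283 kg/m.
D = 3.78²/(4π × 743 × 0.02283²) = 2.94 m²/day.

2.94 m²/day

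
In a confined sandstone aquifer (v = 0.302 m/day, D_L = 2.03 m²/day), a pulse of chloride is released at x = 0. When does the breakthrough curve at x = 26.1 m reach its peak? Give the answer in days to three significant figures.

67.0 days

For the 1D instantaneous-source solution, setting ∂C/∂t = 0 at fixed x gives v²t² + 2Dt − x² = 0, so t = (√(D² + v²x²) − D)/v².
√(D² + v²x²) = √(2.03² + 0.302² × 26.1²) = 8.139; v² = 0.091204.
t = (8.139 − 2.03)/0.091204 = 67.0 days (vs. the pure-advection estimate x/v = 86.4 d).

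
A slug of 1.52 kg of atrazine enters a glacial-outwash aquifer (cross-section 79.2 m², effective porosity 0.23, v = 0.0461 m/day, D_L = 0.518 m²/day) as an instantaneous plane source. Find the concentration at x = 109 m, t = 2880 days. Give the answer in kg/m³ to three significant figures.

For an instantaneous plane source, C(x,t) = M/(n_e·A·√(4πDt)) · exp(−(x−vt)²/(4Dt)), with n_e·A the pore (flow) area.
Plume center vt = 0.0461 × 2880 = 132.768 m, so the well at 109 m is 23.768 m upgradient of the peak.
√(4πDt) = 136.9 m, giving peak height M/(n_e·A·√(4πDt)) = 1.52/(0.23 × 79.2 × 136.9) = 0.0006095 kg/m³.
(x−vt)²/(4Dt) = (-23.768)²/(4 × 0.518 × 2880) = 0.09467; exp(−0.09467) = 0.9097.
C = 0.0006095 × 0.9097 = 0.000554 kg/m³.

0.000554 kg/m³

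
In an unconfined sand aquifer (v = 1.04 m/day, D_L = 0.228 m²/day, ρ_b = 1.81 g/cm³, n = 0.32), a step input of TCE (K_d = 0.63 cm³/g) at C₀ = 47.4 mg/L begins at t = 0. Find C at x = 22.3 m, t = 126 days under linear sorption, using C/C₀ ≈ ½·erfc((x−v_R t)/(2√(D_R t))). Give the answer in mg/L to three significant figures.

45.7 mg/L

Retardation factor R = 1 + ρ_b·K_d/n = 1 + 1.81 × 0.63/0.32 = 4.563.
Sorption retards both mechanisms: v_R = v/R = 0.2279 m/day, D_R = D/R = 0.04997 m²/day.
v_R·t = 0.2279 × 126 = 28.7154 m; 2√(D_R t) = 5.018 m; argument = (22.3 − 28.7154)/5.018 = -1.278.
C = C₀ × ½·erfc(-1.278) = 47.4 × 0.9646 = 45.7 mg/L.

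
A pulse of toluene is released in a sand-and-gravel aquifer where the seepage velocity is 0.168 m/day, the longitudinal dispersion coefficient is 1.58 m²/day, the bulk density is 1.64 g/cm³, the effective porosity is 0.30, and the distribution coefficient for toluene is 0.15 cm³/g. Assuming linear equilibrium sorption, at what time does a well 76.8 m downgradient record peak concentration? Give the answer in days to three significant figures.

736 days

Retardation factor R = 1 + ρ_b·K_d/n = 1 + 1.64 × 0.15/0.30 = 1.820.
Sorption retards both mechanisms: v_R = v/R = 0.09231 m/day, D_R = D/R = 0.8681 m²/day.
Peak time from v_R²t² + 2D_R t − x² = 0: t = (√(D_R² + v_R²x²) − D_R)/v_R².
√(D_R² + v_R²x²) = √(0.8681² + 0.09231² × 76.8²) = 7.142; v_R² = 0.008521.
t = (7.142 − 0.8681)/0.008521 = 736 days.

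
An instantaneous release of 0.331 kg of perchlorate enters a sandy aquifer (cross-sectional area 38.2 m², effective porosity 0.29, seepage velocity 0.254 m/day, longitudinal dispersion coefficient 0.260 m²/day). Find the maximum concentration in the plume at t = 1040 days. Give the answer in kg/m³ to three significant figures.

0.000513 kg/m³

The peak of an instantaneous 1D plume sits at x = vt; there the Gaussian factor is 1 and C_max = M/(n_e·A·√(4πDt)), where n_e·A is the pore area the mass is dissolved in.
√(4πDt) = √(4π × 0.260 × 1040) = 58.29 m, so C_max = 0.331/(0.29 × 38.2 × 58.29) = 0.000513 kg/m³.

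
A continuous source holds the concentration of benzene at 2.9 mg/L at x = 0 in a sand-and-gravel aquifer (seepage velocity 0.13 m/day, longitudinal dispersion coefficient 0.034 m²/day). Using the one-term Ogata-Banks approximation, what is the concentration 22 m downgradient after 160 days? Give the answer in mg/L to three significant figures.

1.04 mg/L

For a continuous step input, C/C₀ ≈ ½·erfc((x−vt)/(2√(Dt))).
vt = 0.13 × 160 = 20.8 m and 2√(Dt) = 2√(0.034 × 160) = 4.665 m.
Argument (x−vt)/(2√(Dt)) = (22 − 20.8)/4.665 = 0.2572; ½·erfc(0.2572) = 0.3580.
C = 2.9 × 0.3580 = 1.04 mg/L.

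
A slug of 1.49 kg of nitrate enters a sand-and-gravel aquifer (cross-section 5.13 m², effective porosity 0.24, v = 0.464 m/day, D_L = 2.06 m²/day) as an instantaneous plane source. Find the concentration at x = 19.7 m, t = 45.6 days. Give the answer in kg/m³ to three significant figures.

0.0350 kg/m³

For an instantaneous plane source, C(x,t) = M/(n_e·A·√(4πDt)) · exp(−(x−vt)²/(4Dt)), with n_e·A the pore (flow) area.
Plume center vt = 0.464 × 45.6 = 21.1584 m, so the well at 19.7 m is 1.4584 m upgradient of the peak.
√(4πDt) = 34.36 m, giving peak height M/(n_e·A·√(4πDt)) = 1.49/(0.24 × 5.13 × 34.36) = 0.03522 kg/m³.
(x−vt)²/(4Dt) = (-1.4584)²/(4 × 2.06 × 45.6) = 0.005661; exp(−0.005661) = 0.9944.
C = 0.03522 × 0.9944 = 0.0350 kg/m³.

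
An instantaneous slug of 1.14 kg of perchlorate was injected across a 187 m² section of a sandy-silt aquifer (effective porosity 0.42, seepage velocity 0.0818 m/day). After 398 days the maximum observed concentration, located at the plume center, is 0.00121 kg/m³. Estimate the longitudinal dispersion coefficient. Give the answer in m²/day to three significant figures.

At the plume center C_max = M/(n_e·A·√(4πDt)), so D = M²/(4πt·(n_e·A·C_max)²).
n_e·A·C_max = 0.42 × 187 × 0.00121 = 0.09503 kg/m.
D = 1.14²/(4π × 398 × 0.09503²) = 0.0288 m²/day.

0.0288 m²/day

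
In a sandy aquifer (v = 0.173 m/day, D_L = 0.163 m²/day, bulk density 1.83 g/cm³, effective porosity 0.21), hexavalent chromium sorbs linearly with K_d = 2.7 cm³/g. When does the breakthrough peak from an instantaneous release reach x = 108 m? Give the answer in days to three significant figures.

Retardation factor R = 1 + ρ_b·K_d/n = 1 + 1.83 × 2.7/0.21 = 24.53.
Sorption retards both mechanisms: v_R = v/R = 0.007053 m/day, D_R = D/R = 0.006645 m²/day.
Peak time from v_R²t² + 2D_R t − x² = 0: t = (√(D_R² + v_R²x²) − D_R)/v_R².
√(D_R² + v_R²x²) = √(0.006645² + 0.007053² × 108²) = 0.7618; v_R² = 4.974e-05.
t = (0.7618 − 0.006645)/4.974e-05 = 15200 days.

15200 days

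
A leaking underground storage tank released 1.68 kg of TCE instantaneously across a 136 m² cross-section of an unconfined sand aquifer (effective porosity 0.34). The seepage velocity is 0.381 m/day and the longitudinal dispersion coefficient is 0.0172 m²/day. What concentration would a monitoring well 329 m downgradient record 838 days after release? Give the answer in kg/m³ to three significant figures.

For an instantaneous plane source, C(x,t) = M/(n_e·A·√(4πDt)) · exp(−(x−vt)²/(4Dt)), with n_e·A the pore (flow) area.
Plume center vt = 0.381 × 838 = 319.278 m, so the well at 329 m is 9.722 m downgradient of the peak.
√(4πDt) = 13.46 m, giving peak height M/(n_e·A·√(4πDt)) = 1.68/(0.34 × 136 × 13.46) = 0.002699 kg/m³.
(x−vt)²/(4Dt) = (9.722)²/(4 × 0.0172 × 838) = 1.639; exp(−1.639) = 0.1942.
C = 0.002699 × 0.1942 = 0.000524 kg/m³.

0.000524 kg/m³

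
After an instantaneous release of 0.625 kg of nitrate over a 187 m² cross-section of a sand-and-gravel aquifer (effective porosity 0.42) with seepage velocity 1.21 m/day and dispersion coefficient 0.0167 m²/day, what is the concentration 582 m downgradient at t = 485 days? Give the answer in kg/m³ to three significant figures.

0.000382 kg/m³

For an instantaneous plane source, C(x,t) = M/(n_e·A·√(4πDt)) · exp(−(x−vt)²/(4Dt)), with n_e·A the pore (flow) area.
Plume center vt = 1.21 × 485 = 586.85 m, so the well at 582 m is 4.85 m upgradient of the peak.
√(4πDt) = 10.09 m, giving peak height M/(n_e·A·√(4πDt)) = 0.625/(0.42 × 187 × 10.09) = 0.0007887 kg/m³.
(x−vt)²/(4Dt) = (-4.85)²/(4 × 0.0167 × 485) = 0.7260; exp(−0.7260) = 0.4838.
C = 0.0007887 × 0.4838 = 0.000382 kg/m³.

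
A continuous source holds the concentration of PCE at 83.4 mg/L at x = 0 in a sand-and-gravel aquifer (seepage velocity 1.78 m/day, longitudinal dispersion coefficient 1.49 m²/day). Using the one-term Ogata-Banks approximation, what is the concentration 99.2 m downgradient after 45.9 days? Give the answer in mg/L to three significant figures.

For a continuous step input, C/C₀ ≈ ½·erfc((x−vt)/(2√(Dt))).
vt = 1.78 × 45.9 = 81.702 m and 2√(Dt) = 2√(1.49 × 45.9) = 16.54 m.
Argument (x−vt)/(2√(Dt)) = (99.2 − 81.702)/16.54 = 1.058; ½·erfc(1.058) = 0.06730.
C = 83.4 × 0.06730 = 5.61 mg/L.

5.61 mg/L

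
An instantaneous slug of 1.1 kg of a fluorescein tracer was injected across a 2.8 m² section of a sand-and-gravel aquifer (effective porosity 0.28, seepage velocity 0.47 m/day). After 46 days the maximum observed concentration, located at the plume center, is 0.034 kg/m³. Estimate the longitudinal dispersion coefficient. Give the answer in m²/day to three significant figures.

2.95 m²/day

At the plume center C_max = M/(n_e·A·√(4πDt)), so D = M²/(4πt·(n_e·A·C_max)²).
n_e·A·C_max = 0.28 × 2.8 × 0.034 = 0.02666 kg/m.
D = 1.1²/(4π × 46 × 0.02666²) = 2.95 m²/day.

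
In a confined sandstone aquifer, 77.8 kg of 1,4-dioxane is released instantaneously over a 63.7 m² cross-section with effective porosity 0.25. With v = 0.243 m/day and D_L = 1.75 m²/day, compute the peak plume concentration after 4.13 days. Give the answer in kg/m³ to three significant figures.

The peak of an instantaneous 1D plume sits at x = vt; there the Gaussian factor is 1 and C_max = M/(n_e·A·√(4πDt)), where n_e·A is the pore area the mass is dissolved in.
√(4πDt) = √(4π × 1.75 × 4.13) = 9.530 m, so C_max = 77.8/(0.25 × 63.7 × 9.530) = 0.513 kg/m³.

0.513 kg/m³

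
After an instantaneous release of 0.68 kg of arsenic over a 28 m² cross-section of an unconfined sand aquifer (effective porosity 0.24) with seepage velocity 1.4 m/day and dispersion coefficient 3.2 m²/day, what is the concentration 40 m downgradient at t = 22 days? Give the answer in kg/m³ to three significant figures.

For an instantaneous plane source, C(x,t) = M/(n_e·A·√(4πDt)) · exp(−(x−vt)²/(4Dt)), with n_e·A the pore (flow) area.
Plume center vt = 1.4 × 22 = 30.8 m, so the well at 40 m is 9.2 m downgradient of the peak.
√(4πDt) = 29.74 m, giving peak height M/(n_e·A·√(4πDt)) = 0.68/(0.24 × 28 × 29.74) = 0.003403 kg/m³.
(x−vt)²/(4Dt) = (9.2)²/(4 × 3.2 × 22) = 0.3006; exp(−0.3006) = 0.7404.
C = 0.003403 × 0.7404 = 0.00252 kg/m³.

0.00252 kg/m³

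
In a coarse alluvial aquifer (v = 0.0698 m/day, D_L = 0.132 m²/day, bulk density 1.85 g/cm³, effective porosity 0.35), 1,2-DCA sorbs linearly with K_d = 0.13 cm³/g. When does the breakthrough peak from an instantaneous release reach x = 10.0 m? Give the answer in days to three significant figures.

200 days

Retardation factor R = 1 + ρ_b·K_d/n = 1 + 1.85 × 0.13/0.35 = 1.687.
Sorption retards both mechanisms: v_R = v/R = 0.04138 m/day, D_R = D/R = 0.07825 m²/day.
Peak time from v_R²t² + 2D_R t − x² = 0: t = (√(D_R² + v_R²x²) − D_R)/v_R².
√(D_R² + v_R²x²) = √(0.07825² + 0.04138² × 10.0²) = 0.4211; v_R² = 0.001712.
t = (0.4211 − 0.07825)/0.001712 = 200 days.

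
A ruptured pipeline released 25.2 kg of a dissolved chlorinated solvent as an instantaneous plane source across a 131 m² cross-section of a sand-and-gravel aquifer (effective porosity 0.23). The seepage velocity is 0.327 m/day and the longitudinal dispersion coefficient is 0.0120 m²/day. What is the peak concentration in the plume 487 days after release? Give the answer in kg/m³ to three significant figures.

The peak of an instantaneous 1D plume sits at x = vt; there the Gaussian factor is 1 and C_max = M/(n_e·A·√(4πDt)), where n_e·A is the pore area the mass is dissolved in.
√(4πDt) = √(4π × 0.0120 × 487) = 8.570 m, so C_max = 25.2/(0.23 × 131 × 8.570) = 0.0976 kg/m³.

0.0976 kg/m³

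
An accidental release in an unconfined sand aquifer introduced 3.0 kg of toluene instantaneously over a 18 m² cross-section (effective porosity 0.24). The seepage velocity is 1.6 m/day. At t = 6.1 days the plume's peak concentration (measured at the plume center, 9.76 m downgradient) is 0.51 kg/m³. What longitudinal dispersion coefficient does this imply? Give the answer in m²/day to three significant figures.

At the plume center C_max = M/(n_e·A·√(4πDt)), so D = M²/(4πt·(n_e·A·C_max)²).
n_e·A·C_max = 0.24 × 18 × 0.51 = 2.203 kg/m.
D = 3.0²/(4π × 6.1 × 2.203²) = 0.0242 m²/day.

0.0242 m²/day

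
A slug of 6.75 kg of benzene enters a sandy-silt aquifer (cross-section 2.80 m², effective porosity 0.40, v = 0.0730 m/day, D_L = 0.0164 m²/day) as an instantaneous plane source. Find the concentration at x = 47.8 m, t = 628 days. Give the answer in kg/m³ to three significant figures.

For an instantaneous plane source, C(x,t) = M/(n_e·A·√(4πDt)) · exp(−(x−vt)²/(4Dt)), with n_e·A the pore (flow) area.
Plume center vt = 0.0730 × 628 = 45.844 m, so the well at 47.8 m is 1.956 m downgradient of the peak.
√(4πDt) = 11.38 m, giving peak height M/(n_e·A·√(4πDt)) = 6.75/(0.40 × 2.80 × 11.38) = 0.5296 kg/m³.
(x−vt)²/(4Dt) = (1.956)²/(4 × 0.0164 × 628) = 0.09287; exp(−0.09287) = 0.9113.
C = 0.5296 × 0.9113 = 0.483 kg/m³.

0.483 kg/m³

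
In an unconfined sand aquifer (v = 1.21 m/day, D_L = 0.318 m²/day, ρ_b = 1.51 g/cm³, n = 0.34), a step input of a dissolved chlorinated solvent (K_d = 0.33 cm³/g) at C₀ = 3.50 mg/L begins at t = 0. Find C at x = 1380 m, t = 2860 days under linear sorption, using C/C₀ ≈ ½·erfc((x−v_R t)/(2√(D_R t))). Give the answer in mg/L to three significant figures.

2.82 mg/L

Retardation factor R = 1 + ρ_b·K_d/n = 1 + 1.51 × 0.33/0.34 = 2.466.
Sorption retards both mechanisms: v_R = v/R = 0.4907 m/day, D_R = D/R = 0.1290 m²/day.
v_R·t = 0.4907 × 2860 = 1403.402 m; 2√(D_R t) = 38.42 m; argument = (1380 − 1403.402)/38.42 = -0.6091.
C = C₀ × ½·erfc(-0.6091) = 3.50 × 0.8055 = 2.82 mg/L.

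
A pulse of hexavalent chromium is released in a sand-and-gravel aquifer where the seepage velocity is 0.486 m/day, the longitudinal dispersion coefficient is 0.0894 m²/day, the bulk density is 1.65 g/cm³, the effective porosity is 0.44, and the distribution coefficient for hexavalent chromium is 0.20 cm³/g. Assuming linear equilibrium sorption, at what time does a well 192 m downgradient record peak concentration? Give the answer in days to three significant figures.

Retardation factor R = 1 + ρ_b·K_d/n = 1 + 1.65 × 0.20/0.44 = 1.750.
Sorption retards both mechanisms: v_R = v/R = 0.2777 m/day, D_R = D/R = 0.05109 m²/day.
Peak time from v_R²t² + 2D_R t − x² = 0: t = (√(D_R² + v_R²x²) − D_R)/v_R².
√(D_R² + v_R²x²) = √(0.05109² + 0.2777² × 192²) = 53.32; v_R² = 0.07712.
t = (53.32 − 0.05109)/0.07712 = 691 days.

691 days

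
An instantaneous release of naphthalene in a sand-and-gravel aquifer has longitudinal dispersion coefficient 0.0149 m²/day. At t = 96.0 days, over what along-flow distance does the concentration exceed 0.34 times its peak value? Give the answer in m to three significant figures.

4.97 m

The plume is Gaussian with σ = √(2Dt) = √(2 × 0.0149 × 96.0) = 1.691 m.
C/C_peak = exp(−Δx²/(2σ²)) = 0.34 ⇒ Δx = σ·√(−2 ln 0.34) = 1.691 × 1.469 = 2.484 m.
Width = 2Δx = 4.97 m.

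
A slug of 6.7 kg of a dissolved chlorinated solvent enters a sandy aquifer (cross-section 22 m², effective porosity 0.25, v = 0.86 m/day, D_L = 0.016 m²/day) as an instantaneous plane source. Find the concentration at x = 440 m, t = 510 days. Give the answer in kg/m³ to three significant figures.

0.113 kg/m³

For an instantaneous plane source, C(x,t) = M/(n_e·A·√(4πDt)) · exp(−(x−vt)²/(4Dt)), with n_e·A the pore (flow) area.
Plume center vt = 0.86 × 510 = 438.6 m, so the well at 440 m is 1.4 m downgradient of the peak.
√(4πDt) = 10.13 m, giving peak height M/(n_e·A·√(4πDt)) = 6.7/(0.25 × 22 × 10.13) = 0.1203 kg/m³.
(x−vt)²/(4Dt) = (1.4)²/(4 × 0.016 × 510) = 0.06005; exp(−0.06005) = 0.9417.
C = 0.1203 × 0.9417 = 0.113 kg/m³.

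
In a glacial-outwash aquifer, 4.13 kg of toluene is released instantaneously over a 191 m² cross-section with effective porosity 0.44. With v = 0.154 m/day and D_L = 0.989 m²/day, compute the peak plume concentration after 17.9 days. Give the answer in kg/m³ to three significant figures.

The peak of an instantaneous 1D plume sits at x = vt; there the Gaussian factor is 1 and C_max = M/(n_e·A·√(4πDt)), where n_e·A is the pore area the mass is dissolved in.
√(4πDt) = √(4π × 0.989 × 17.9) = 14.92 m, so C_max = 4.13/(0.44 × 191 × 14.92) = 0.00329 kg/m³.

0.00329 kg/m³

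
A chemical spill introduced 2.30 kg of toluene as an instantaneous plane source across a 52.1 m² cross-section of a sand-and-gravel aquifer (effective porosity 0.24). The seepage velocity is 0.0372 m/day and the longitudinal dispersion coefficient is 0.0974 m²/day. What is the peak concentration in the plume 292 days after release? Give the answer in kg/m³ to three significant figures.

The peak of an instantaneous 1D plume sits at x = vt; there the Gaussian factor is 1 and C_max = M/(n_e·A·√(4πDt)), where n_e·A is the pore area the mass is dissolved in.
√(4πDt) = √(4π × 0.0974 × 292) = 18.90 m, so C_max = 2.30/(0.24 × 52.1 × 18.90) = 0.00973 kg/m³.

0.00973 kg/m³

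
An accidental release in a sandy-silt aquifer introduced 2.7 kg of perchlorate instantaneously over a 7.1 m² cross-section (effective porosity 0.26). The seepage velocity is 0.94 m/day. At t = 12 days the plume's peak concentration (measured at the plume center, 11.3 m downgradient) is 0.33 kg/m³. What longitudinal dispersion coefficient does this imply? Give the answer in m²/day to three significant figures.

At the plume center C_max = M/(n_e·A·√(4πDt)), so D = M²/(4πt·(n_e·A·C_max)²).
n_e·A·C_max = 0.26 × 7.1 × 0.33 = 0.6092 kg/m.
D = 2.7²/(4π × 12 × 0.6092²) = 0.130 m²/day.

0.130 m²/day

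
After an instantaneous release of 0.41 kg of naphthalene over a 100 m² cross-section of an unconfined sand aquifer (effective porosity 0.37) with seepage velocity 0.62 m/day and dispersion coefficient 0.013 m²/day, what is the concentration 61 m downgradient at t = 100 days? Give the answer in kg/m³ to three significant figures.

0.00226 kg/m³

For an instantaneous plane source, C(x,t) = M/(n_e·A·√(4πDt)) · exp(−(x−vt)²/(4Dt)), with n_e·A the pore (flow) area.
Plume center vt = 0.62 × 100 = 62 m, so the well at 61 m is 1 m upgradient of the peak.
√(4πDt) = 4.042 m, giving peak height M/(n_e·A·√(4πDt)) = 0.41/(0.37 × 100 × 4.042) = 0.002741 kg/m³.
(x−vt)²/(4Dt) = (-1)²/(4 × 0.013 × 100) = 0.1923; exp(−0.1923) = 0.8251.
C = 0.002741 × 0.8251 = 0.00226 kg/m³.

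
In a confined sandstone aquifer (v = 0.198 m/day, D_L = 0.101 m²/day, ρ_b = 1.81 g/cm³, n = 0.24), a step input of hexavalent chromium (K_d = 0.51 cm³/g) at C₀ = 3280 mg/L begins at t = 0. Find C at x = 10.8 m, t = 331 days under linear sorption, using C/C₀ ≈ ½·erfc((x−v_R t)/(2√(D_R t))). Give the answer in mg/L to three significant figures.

2520 mg/L

Retardation factor R = 1 + ρ_b·K_d/n = 1 + 1.81 × 0.51/0.24 = 4.846.
Sorption retards both mechanisms: v_R = v/R = 0.04086 m/day, D_R = D/R = 0.02084 m²/day.
v_R·t = 0.04086 × 331 = 13.52466 m; 2√(D_R t) = 5.253 m; argument = (10.8 − 13.52466)/5.253 = -0.5187.
C = C₀ × ½·erfc(-0.5187) = 3280 × 0.7684 = 2520 mg/L.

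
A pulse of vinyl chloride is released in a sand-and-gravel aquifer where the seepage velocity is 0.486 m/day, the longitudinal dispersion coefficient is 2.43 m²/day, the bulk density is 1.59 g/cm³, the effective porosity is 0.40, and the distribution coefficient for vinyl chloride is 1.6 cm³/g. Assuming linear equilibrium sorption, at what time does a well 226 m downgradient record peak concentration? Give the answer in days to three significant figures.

Retardation factor R = 1 + ρ_b·K_d/n = 1 + 1.59 × 1.6/0.40 = 7.360.
Sorption retards both mechanisms: v_R = v/R = 0.06603 m/day, D_R = D/R = 0.3302 m²/day.
Peak time from v_R²t² + 2D_R t − x² = 0: t = (√(D_R² + v_R²x²) − D_R)/v_R².
√(D_R² + v_R²x²) = √(0.3302² + 0.06603² × 226²) = 14.93; v_R² = 0.004360.
t = (14.93 − 0.3302)/0.004360 = 3350 days.

3350 days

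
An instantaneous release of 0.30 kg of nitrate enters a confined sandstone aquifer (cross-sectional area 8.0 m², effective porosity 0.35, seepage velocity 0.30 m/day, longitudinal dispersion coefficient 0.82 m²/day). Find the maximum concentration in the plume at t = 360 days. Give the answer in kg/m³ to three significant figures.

The peak of an instantaneous 1D plume sits at x = vt; there the Gaussian factor is 1 and C_max = M/(n_e·A·√(4πDt)), where n_e·A is the pore area the mass is dissolved in.
√(4πDt) = √(4π × 0.82 × 360) = 60.91 m, so C_max = 0.30/(0.35 × 8.0 × 60.91) = 0.00176 kg/m³.

0.00176 kg/m³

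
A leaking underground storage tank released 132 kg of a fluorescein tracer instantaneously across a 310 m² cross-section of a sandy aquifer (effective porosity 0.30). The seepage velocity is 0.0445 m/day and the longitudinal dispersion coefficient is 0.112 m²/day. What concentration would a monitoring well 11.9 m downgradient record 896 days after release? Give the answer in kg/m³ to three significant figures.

For an instantaneous plane source, C(x,t) = M/(n_e·A·√(4πDt)) · exp(−(x−vt)²/(4Dt)), with n_e·A the pore (flow) area.
Plume center vt = 0.0445 × 896 = 39.872 m, so the well at 11.9 m is 27.972 m upgradient of the peak.
√(4πDt) = 35.51 m, giving peak height M/(n_e·A·√(4πDt)) = 132/(0.30 × 310 × 35.51) = 0.03997 kg/m³.
(x−vt)²/(4Dt) = (-27.972)²/(4 × 0.112 × 896) = 1.949; exp(−1.949) = 0.1424.
C = 0.03997 × 0.1424 = 0.00569 kg/m³.

0.00569 kg/m³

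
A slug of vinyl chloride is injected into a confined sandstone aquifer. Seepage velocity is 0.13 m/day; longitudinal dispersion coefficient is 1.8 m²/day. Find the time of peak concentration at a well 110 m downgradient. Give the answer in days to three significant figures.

746 days

For the 1D instantaneous-source solution, setting ∂C/∂t = 0 at fixed x gives v²t² + 2Dt − x² = 0, so t = (√(D² + v²x²) − D)/v².
√(D² + v²x²) = √(1.8² + 0.13² × 110²) = 14.41; v² = 0.0169.
t = (14.41 − 1.8)/0.0169 = 746 days (vs. the pure-advection estimate x/v = 846 d).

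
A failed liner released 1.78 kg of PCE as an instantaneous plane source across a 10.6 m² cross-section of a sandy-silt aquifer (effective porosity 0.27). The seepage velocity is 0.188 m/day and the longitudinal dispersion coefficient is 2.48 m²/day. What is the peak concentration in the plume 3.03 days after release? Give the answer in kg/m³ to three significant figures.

The peak of an instantaneous 1D plume sits at x = vt; there the Gaussian factor is 1 and C_max = M/(n_e·A·√(4πDt)), where n_e·A is the pore area the mass is dissolved in.
√(4πDt) = √(4π × 2.48 × 3.03) = 9.717 m, so C_max = 1.78/(0.27 × 10.6 × 9.717) = 0.0640 kg/m³.

0.0640 kg/m³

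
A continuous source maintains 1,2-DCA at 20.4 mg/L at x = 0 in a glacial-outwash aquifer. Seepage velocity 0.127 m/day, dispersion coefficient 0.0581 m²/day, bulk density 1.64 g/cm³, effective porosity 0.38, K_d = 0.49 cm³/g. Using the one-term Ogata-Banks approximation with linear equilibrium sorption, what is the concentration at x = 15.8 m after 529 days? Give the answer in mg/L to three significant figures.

18.4 mg/L

Retardation factor R = 1 + ρ_b·K_d/n = 1 + 1.64 × 0.49/0.38 = 3.115.
Sorption retards both mechanisms: v_R = v/R = 0.04077 m/day, D_R = D/R = 0.01865 m²/day.
v_R·t = 0.04077 × 529 = 21.56733 m; 2√(D_R t) = 6.282 m; argument = (15.8 − 21.56733)/6.282 = -0.9181.
C = C₀ × ½·erfc(-0.9181) = 20.4 × 0.9029 = 18.4 mg/L.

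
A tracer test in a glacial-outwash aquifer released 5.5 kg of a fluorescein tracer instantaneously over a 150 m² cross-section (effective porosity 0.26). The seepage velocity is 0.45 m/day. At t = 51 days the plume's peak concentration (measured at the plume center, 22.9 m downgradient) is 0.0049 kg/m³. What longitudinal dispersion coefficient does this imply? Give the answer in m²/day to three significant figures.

1.29 m²/day

At the plume center C_max = M/(n_e·A·√(4πDt)), so D = M²/(4πt·(n_e·A·C_max)²).
n_e·A·C_max = 0.26 × 150 × 0.0049 = 0.1911 kg/m.
D = 5.5²/(4π × 51 × 0.1911²) = 1.29 m²/day.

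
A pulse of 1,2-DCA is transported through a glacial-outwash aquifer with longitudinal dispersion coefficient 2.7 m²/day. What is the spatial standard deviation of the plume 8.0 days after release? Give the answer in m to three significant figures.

6.57 m

Dispersive spreading gives a Gaussian with σ² = 2Dt; advection only shifts the center.
σ = √(2 × 2.7 × 8.0) = 6.57 m.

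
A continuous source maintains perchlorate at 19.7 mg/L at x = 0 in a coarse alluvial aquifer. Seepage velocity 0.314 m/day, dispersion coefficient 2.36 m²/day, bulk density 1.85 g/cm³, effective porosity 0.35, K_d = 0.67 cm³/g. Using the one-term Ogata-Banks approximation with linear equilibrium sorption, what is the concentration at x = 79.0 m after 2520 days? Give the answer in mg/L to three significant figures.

Retardation factor R = 1 + ρ_b·K_d/n = 1 + 1.85 × 0.67/0.35 = 4.541.
Sorption retards both mechanisms: v_R = v/R = 0.06915 m/day, D_R = D/R = 0.5197 m²/day.
v_R·t = 0.06915 × 2520 = 174.258 m; 2√(D_R t) = 72.38 m; argument = (79.0 − 174.258)/72.38 = -1.316.
C = C₀ × ½·erfc(-1.316) = 19.7 × 0.9686 = 19.1 mg/L.

19.1 mg/L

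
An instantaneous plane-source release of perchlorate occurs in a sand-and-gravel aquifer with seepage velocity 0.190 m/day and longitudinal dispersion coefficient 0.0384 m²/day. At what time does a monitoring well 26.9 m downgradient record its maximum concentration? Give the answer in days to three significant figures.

141 days

For the 1D instantaneous-source solution, setting ∂C/∂t = 0 at fixed x gives v²t² + 2Dt − x² = 0, so t = (√(D² + v²x²) − D)/v².
√(D² + v²x²) = √(0.0384² + 0.190² × 26.9²) = 5.111; v² = 0.0361.
t = (5.111 − 0.0384)/0.0361 = 141 days (vs. the pure-advection estimate x/v = 142 d).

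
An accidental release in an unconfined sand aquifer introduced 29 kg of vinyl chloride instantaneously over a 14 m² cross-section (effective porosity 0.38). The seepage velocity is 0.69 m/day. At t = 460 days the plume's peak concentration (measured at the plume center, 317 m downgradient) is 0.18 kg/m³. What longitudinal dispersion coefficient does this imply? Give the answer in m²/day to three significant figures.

At the plume center C_max = M/(n_e·A·√(4πDt)), so D = M²/(4πt·(n_e·A·C_max)²).
n_e·A·C_max = 0.38 × 14 × 0.18 = 0.9576 kg/m.
D = 29²/(4π × 460 × 0.9576²) = 0.159 m²/day.

0.159 m²/day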